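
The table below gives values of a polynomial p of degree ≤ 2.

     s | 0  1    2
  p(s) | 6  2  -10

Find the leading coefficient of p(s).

Write p(s) = as^2 + bs + c. Substituting each data point gives a linear system:
  c = 6
  a + b + c = 2
  4a + 2b + c = -10
Solving the system yields a = -4, b = 0, c = 6.
So p(s) = -4s² + 6.
The leading coefficient is -4.

-4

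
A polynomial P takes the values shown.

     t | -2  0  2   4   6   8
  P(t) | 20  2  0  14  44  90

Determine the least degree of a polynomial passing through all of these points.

Forward differences of the values at t = -2, 0, 2, 4, 6, 8:
  P  : 20  2  0  14  44  90
  Δ  : -18  -2  14  30  46
  Δ^2: 16  16  16  16
  Δ^3: 0  0  0
  Δ^4: 0  0
  Δ^5: 0
The second differences are constant (16) and nonzero, while all higher differences vanish, so the minimal degree is 2.

2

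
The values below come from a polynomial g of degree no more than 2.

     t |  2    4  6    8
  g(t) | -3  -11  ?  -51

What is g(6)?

The 3 known points determine the degree-2 polynomial uniquely.
Write g(t) = at^2 + bt + c. Substituting each data point gives a linear system:
  4a + 2b + c = -3
  16a + 4b + c = -11
  64a + 8b + c = -51
Solving the system yields a = -1, b = 2, c = -3.
So g(t) = -t² + 2t - 3.
Then g(6) = -27.

-27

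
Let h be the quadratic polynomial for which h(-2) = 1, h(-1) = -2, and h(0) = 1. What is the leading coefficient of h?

3

Write h(x) = ax^2 + bx + c. Substituting each data point gives a linear system:
  4a - 2b + c = 1
  a - b + c = -2
  c = 1
Solving the system yields a = 3, b = 6, c = 1.
So h(x) = 3x^2 + 6x + 1.
The leading coefficient is 3.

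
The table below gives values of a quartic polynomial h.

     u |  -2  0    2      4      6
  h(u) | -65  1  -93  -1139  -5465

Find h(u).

Write h(u) = au^4 + bu^3 + cu^2 + du + e. Substituting each data point gives a linear system:
  16a - 8b + 4c - 2d + e = -65
  e = 1
  16a + 8b + 4c + 2d + e = -93
  256a + 64b + 16c + 4d + e = -1139
  1296a + 216b + 36c + 6d + e = -5465
Solving the system yields a = -4, b = -1/2, c = -4, d = -5, e = 1.
So h(u) = -4u^4 - (1/2)u^3 - 4u^2 - 5u + 1.
Check: h(4) = -1139. ✓

h(u) = -4u^4 - (1/2)u^3 - 4u^2 - 5u + 1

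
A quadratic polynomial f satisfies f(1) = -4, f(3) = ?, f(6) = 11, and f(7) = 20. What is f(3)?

-4

The 3 known points determine the degree-2 polynomial uniquely.
Write f(u) = au^2 + bu + c. Substituting each data point gives a linear system:
  a + b + c = -4
  36a + 6b + c = 11
  49a + 7b + c = 20
Solving the system yields a = 1, b = -4, c = -1.
So f(u) = u^2 - 4u - 1.
Then f(3) = -4.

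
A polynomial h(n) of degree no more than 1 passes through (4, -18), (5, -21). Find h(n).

h(n) = -3n - 6

Write h(n) = an + b. Substituting each data point gives a linear system:
  4a + b = -18
  5a + b = -21
Solving the system yields a = -3, b = -6.
So h(n) = -3n - 6.
Check: h(5) = -21. ✓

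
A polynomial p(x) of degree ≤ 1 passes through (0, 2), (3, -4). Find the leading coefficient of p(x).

Write p(x) = ax + b. Substituting each data point gives a linear system:
  b = 2
  3a + b = -4
Solving the system yields a = -2, b = 2.
So p(x) = -2x + 2.
The leading coefficient is -2.

-2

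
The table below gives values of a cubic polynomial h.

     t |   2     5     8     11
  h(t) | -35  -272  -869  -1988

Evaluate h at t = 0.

Write h(t) = at^3 + bt^2 + ct + d. Substituting each data point gives a linear system:
  8a + 4b + 2c + d = -35
  125a + 25b + 5c + d = -272
  512a + 64b + 8c + d = -869
  1331a + 121b + 11c + d = -1988
Solving the system yields a = -1, b = -5, c = -5, d = 3.
So h(t) = -t^3 - 5t^2 - 5t + 3.
Then h(0) = 3.

3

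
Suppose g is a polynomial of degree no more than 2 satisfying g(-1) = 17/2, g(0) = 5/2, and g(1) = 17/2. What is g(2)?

Write g(n) = an^2 + bn + c. Substituting each data point gives a linear system:
  a - b + c = 17/2
  c = 5/2
  a + b + c = 17/2
Solving the system yields a = 6, b = 0, c = 5/2.
So g(n) = 6n^2 + 5/2.
Then g(2) = 53/2.

53/2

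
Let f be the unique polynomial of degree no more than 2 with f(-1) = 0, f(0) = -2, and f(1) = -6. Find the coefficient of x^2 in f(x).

-1

Write f(x) = ax^2 + bx + c. Substituting each data point gives a linear system:
  a - b + c = 0
  c = -2
  a + b + c = -6
Solving the system yields a = -1, b = -3, c = -2.
So f(x) = -x^2 - 3x - 2.
The leading coefficient is -1.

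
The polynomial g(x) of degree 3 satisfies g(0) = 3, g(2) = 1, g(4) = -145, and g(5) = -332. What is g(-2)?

Using the Lagrange interpolation formula with nodes 0, 2, 4, 5:
  L_0(x) = (x - 2)(x - 4)(x - 5) / -40
  L_1(x) = x(x - 4)(x - 5) / 12
  L_2(x) = x(x - 2)(x - 5) / -8
  L_3(x) = x(x - 2)(x - 4) / 15
Then g(x) = 3·L_0(x) + 1·L_1(x) - 145·L_2(x) - 332·L_3(x).
Expanding and collecting terms gives g(x) = -4x^3 + 6x^2 + 3x + 3.
Evaluating at x = -2: g(-2) = 53.

53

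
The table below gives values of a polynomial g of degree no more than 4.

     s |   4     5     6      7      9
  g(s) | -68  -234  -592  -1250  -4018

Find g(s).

g(s) = -s^4 + 4s^3 - 5s^2 + 4s - 4

Write g(s) = as^4 + bs^3 + cs^2 + ds + e. Substituting each data point gives a linear system:
  256a + 64b + 16c + 4d + e = -68
  625a + 125b + 25c + 5d + e = -234
  1296a + 216b + 36c + 6d + e = -592
  2401a + 343b + 49c + 7d + e = -1250
  6561a + 729b + 81c + 9d + e = -4018
Solving the system yields a = -1, b = 4, c = -5, d = 4, e = -4.
So g(s) = -s⁴ + 4s³ - 5s² + 4s - 4.
Check: g(7) = -1250. ✓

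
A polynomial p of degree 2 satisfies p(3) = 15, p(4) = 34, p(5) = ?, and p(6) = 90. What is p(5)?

59

The 3 known points determine the degree-2 polynomial uniquely.
Write p(s) = as^2 + bs + c. Substituting each data point gives a linear system:
  9a + 3b + c = 15
  16a + 4b + c = 34
  36a + 6b + c = 90
Solving the system yields a = 3, b = -2, c = -6.
So p(s) = 3s^2 - 2s - 6.
Then p(5) = 59.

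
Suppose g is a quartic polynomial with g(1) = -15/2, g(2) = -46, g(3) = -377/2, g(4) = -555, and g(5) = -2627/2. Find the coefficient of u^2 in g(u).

-2

Write g(u) = au^4 + bu^3 + cu^2 + du + e. Substituting each data point gives a linear system:
  a + b + c + d + e = -15/2
  16a + 8b + 4c + 2d + e = -46
  81a + 27b + 9c + 3d + e = -377/2
  256a + 64b + 16c + 4d + e = -555
  625a + 125b + 25c + 5d + e = -2627/2
Solving the system yields a = -2, b = 0, c = -2, d = -5/2, e = -1.
So g(u) = -2u⁴ - 2u² - (5/2)u - 1.
The coefficient of u^2 is -2.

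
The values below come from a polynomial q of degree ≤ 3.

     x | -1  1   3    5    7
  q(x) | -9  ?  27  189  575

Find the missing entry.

On equispaced nodes a degree-3 polynomial has vanishing fourth forward difference, so
  q(-1) - 4·q(1) + 6·q(3) - 4·q(5) + q(7) = 0.
Substituting the known values and solving for q(1):
  -4·q(1) = 28
  q(1) = -7.

-7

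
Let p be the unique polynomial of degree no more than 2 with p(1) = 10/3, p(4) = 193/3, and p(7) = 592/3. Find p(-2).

Write p(t) = at^2 + bt + c. Substituting each data point gives a linear system:
  a + b + c = 10/3
  16a + 4b + c = 193/3
  49a + 7b + c = 592/3
Solving the system yields a = 4, b = 1/3, c = -1.
So p(t) = 4t^2 + (1/3)t - 1.
Then p(-2) = 43/3.

43/3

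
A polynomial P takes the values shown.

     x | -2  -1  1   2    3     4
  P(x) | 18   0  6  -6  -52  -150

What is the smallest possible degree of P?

3

Divided differences on the nodes -2, -1, 1, 2, 3, 4:
  order 0: 18  0  6  -6  -52  -150
  order 1: -18  3  -12  -46  -98
  order 2: 7  -5  -17  -26
  order 3: -3  -3  -3
  order 4: 0  0
  order 5: 0
The order-3 divided differences are all -3 (nonzero) and every higher order vanishes, so the data lies on a polynomial of degree exactly 3.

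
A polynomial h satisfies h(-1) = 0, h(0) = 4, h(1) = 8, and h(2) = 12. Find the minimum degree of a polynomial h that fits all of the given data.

Forward differences of the values at t = -1, 0, 1, 2:
  h  : 0  4  8  12
  Δ  : 4  4  4
  Δ^2: 0  0
  Δ^3: 0
The first differences are constant (4) and nonzero, while all higher differences vanish, so the minimal degree is 1.

1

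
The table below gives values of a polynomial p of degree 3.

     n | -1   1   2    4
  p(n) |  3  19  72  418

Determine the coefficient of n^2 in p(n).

5

Write p(n) = an^3 + bn^2 + cn + d. Substituting each data point gives a linear system:
  -a + b - c + d = 3
  a + b + c + d = 19
  8a + 4b + 2c + d = 72
  64a + 16b + 4c + d = 418
Solving the system yields a = 5, b = 5, c = 3, d = 6.
So p(n) = 5n^3 + 5n^2 + 3n + 6.
The coefficient of n^2 is 5.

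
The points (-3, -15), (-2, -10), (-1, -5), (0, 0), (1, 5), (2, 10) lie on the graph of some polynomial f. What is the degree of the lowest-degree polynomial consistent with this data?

Forward differences of the values at u = -3, -2, -1, 0, 1, 2:
  f  : -15  -10  -5  0  5  10
  Δ  : 5  5  5  5  5
  Δ^2: 0  0  0  0
  Δ^3: 0  0  0
  Δ^4: 0  0
  Δ^5: 0
The first differences are constant (5) and nonzero, while all higher differences vanish, so the minimal degree is 1.

1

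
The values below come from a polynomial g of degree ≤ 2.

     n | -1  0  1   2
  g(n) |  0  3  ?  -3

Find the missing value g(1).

On equispaced nodes a degree-2 polynomial has vanishing third forward difference, so
  - g(-1) + 3·g(0) - 3·g(1) + g(2) = 0.
Substituting the known values and solving for g(1):
  -3·g(1) = -6
  g(1) = 2.

2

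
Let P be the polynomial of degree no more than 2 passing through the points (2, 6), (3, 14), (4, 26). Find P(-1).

Using the Lagrange interpolation formula with nodes 2, 3, 4:
  L_0(x) = (x - 3)(x - 4) / 2
  L_1(x) = (x - 2)(x - 4) / -1
  L_2(x) = (x - 2)(x - 3) / 2
Then P(x) = 6·L_0(x) + 14·L_1(x) + 26·L_2(x).
Expanding and collecting terms gives P(x) = 2x^2 - 2x + 2.
Evaluating at x = -1: P(-1) = 6.

6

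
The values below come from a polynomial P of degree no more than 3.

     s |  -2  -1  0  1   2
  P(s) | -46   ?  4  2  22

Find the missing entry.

The 4 known points determine the degree-3 polynomial uniquely.
Write P(s) = as^3 + bs^2 + cs + d. Substituting each data point gives a linear system:
  -8a + 4b - 2c + d = -46
  d = 4
  a + b + c + d = 2
  8a + 4b + 2c + d = 22
Solving the system yields a = 5, b = -4, c = -3, d = 4.
So P(s) = 5s^3 - 4s^2 - 3s + 4.
Then P(-1) = -2.

-2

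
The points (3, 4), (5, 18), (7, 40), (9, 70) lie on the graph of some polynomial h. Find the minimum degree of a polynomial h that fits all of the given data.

Forward differences of the values at n = 3, 5, 7, 9:
  h  : 4  18  40  70
  Δ  : 14  22  30
  Δ^2: 8  8
  Δ^3: 0
The second differences are constant (8) and nonzero, while all higher differences vanish, so the minimal degree is 2.

2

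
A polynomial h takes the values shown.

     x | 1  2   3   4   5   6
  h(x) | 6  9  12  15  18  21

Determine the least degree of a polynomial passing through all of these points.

1

Forward differences of the values at x = 1, 2, 3, 4, 5, 6:
  h  : 6  9  12  15  18  21
  Δ  : 3  3  3  3  3
  Δ^2: 0  0  0  0
  Δ^3: 0  0  0
  Δ^4: 0  0
  Δ^5: 0
The first differences are constant (3) and nonzero, while all higher differences vanish, so the minimal degree is 1.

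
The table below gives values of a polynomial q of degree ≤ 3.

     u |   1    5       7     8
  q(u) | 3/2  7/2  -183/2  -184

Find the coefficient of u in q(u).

Write q(u) = au^3 + bu^2 + cu + d. Substituting each data point gives a linear system:
  a + b + c + d = 3/2
  125a + 25b + 5c + d = 7/2
  343a + 49b + 7c + d = -183/2
  512a + 64b + 8c + d = -184
Solving the system yields a = -1, b = 5, c = 3/2, d = -4.
So q(u) = -u^3 + 5u^2 + (3/2)u - 4.
The coefficient of u is 3/2.

3/2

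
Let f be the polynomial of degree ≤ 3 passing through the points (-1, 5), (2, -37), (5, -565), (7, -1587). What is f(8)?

-2389

Write f(s) = as^3 + bs^2 + cs + d. Substituting each data point gives a linear system:
  -a + b - c + d = 5
  8a + 4b + 2c + d = -37
  125a + 25b + 5c + d = -565
  343a + 49b + 7c + d = -1587
Solving the system yields a = -5, b = 3, c = -2, d = -5.
So f(s) = -5s^3 + 3s^2 - 2s - 5.
Then f(8) = -2389.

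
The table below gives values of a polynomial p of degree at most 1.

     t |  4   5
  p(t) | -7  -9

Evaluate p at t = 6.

-11

Write p(t) = at + b. Substituting each data point gives a linear system:
  4a + b = -7
  5a + b = -9
Solving the system yields a = -2, b = 1.
So p(t) = -2t + 1.
Then p(6) = -11.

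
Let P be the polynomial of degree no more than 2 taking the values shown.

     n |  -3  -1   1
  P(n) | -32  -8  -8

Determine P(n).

P(n) = -3n^2 - 5

Write P(n) = an^2 + bn + c. Substituting each data point gives a linear system:
  9a - 3b + c = -32
  a - b + c = -8
  a + b + c = -8
Solving the system yields a = -3, b = 0, c = -5.
So P(n) = -3n² - 5.
Check: P(1) = -8. ✓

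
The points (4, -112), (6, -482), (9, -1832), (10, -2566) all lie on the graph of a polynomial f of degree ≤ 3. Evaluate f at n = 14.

Write f(n) = an^3 + bn^2 + cn + d. Substituting each data point gives a linear system:
  64a + 16b + 4c + d = -112
  216a + 36b + 6c + d = -482
  729a + 81b + 9c + d = -1832
  1000a + 100b + 10c + d = -2566
Solving the system yields a = -3, b = 4, c = 3, d = 4.
So f(n) = -3n³ + 4n² + 3n + 4.
Then f(14) = -7402.

-7402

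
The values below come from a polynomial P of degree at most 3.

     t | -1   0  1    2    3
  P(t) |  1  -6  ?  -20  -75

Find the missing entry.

-5

The 4 known points determine the degree-3 polynomial uniquely.
Write P(t) = at^3 + bt^2 + ct + d. Substituting each data point gives a linear system:
  -a + b - c + d = 1
  d = -6
  8a + 4b + 2c + d = -20
  27a + 9b + 3c + d = -75
Solving the system yields a = -4, b = 4, c = 1, d = -6.
So P(t) = -4t^3 + 4t^2 + t - 6.
Then P(1) = -5.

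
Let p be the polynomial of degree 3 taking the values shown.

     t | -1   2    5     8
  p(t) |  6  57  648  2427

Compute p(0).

3

Using the Lagrange interpolation formula with nodes -1, 2, 5, 8:
  L_0(t) = (t - 2)(t - 5)(t - 8) / -162
  L_1(t) = (t + 1)(t - 5)(t - 8) / 54
  L_2(t) = (t + 1)(t - 2)(t - 8) / -54
  L_3(t) = (t + 1)(t - 2)(t - 5) / 162
Then p(t) = 6·L_0(t) + 57·L_1(t) + 648·L_2(t) + 2427·L_3(t).
Expanding and collecting terms gives p(t) = 4t^3 + 6t^2 - t + 3.
Evaluating at t = 0: p(0) = 3.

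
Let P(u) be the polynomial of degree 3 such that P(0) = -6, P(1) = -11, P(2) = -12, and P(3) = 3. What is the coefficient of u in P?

Write P(u) = au^3 + bu^2 + cu + d. Substituting each data point gives a linear system:
  d = -6
  a + b + c + d = -11
  8a + 4b + 2c + d = -12
  27a + 9b + 3c + d = 3
Solving the system yields a = 2, b = -4, c = -3, d = -6.
So P(u) = 2u^3 - 4u^2 - 3u - 6.
The coefficient of u is -3.

-3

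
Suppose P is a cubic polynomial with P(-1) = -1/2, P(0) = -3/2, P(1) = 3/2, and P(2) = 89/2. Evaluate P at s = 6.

Using the Lagrange interpolation formula with nodes -1, 0, 1, 2:
  L_0(s) = s(s - 1)(s - 2) / -6
  L_1(s) = (s + 1)(s - 1)(s - 2) / 2
  L_2(s) = (s + 1)s(s - 2) / -2
  L_3(s) = (s + 1)s(s - 1) / 6
Then P(s) = -1/2·L_0(s) - 3/2·L_1(s) + 3/2·L_2(s) + 89/2·L_3(s).
Expanding and collecting terms gives P(s) = 6s³ + 2s² - 5s - 3/2.
Evaluating at s = 6: P(6) = 2673/2.

2673/2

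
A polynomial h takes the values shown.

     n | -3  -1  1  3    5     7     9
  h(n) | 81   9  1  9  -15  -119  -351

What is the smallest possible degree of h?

3

Forward differences of the values at n = -3, -1, 1, 3, 5, 7, 9:
  h  : 81  9  1  9  -15  -119  -351
  Δ  : -72  -8  8  -24  -104  -232
  Δ^2: 64  16  -32  -80  -128
  Δ^3: -48  -48  -48  -48
  Δ^4: 0  0  0
  Δ^5: 0  0
  Δ^6: 0
The third differences are constant (-48) and nonzero, while all higher differences vanish, so the minimal degree is 3.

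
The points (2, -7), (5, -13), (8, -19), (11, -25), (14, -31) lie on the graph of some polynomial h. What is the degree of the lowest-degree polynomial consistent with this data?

1

Forward differences of the values at x = 2, 5, 8, 11, 14:
  h  : -7  -13  -19  -25  -31
  Δ  : -6  -6  -6  -6
  Δ^2: 0  0  0
  Δ^3: 0  0
  Δ^4: 0
The first differences are constant (-6) and nonzero, while all higher differences vanish, so the minimal degree is 1.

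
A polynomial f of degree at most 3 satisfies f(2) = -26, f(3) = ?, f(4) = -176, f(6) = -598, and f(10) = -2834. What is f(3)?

The 4 known points determine the degree-3 polynomial uniquely.
Write f(u) = au^3 + bu^2 + cu + d. Substituting each data point gives a linear system:
  8a + 4b + 2c + d = -26
  64a + 16b + 4c + d = -176
  216a + 36b + 6c + d = -598
  1000a + 100b + 10c + d = -2834
Solving the system yields a = -3, b = 2, c = -3, d = -4.
So f(u) = -3u³ + 2u² - 3u - 4.
Then f(3) = -76.

-76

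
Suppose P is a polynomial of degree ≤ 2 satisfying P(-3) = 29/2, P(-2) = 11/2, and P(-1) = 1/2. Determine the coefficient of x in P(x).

Write P(x) = ax^2 + bx + c. Substituting each data point gives a linear system:
  9a - 3b + c = 29/2
  4a - 2b + c = 11/2
  a - b + c = 1/2
Solving the system yields a = 2, b = 1, c = -1/2.
So P(x) = 2x² + x - 1/2.
The coefficient of x is 1.

1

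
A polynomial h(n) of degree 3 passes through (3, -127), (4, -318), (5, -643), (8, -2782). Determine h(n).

Write h(n) = an^3 + bn^2 + cn + d. Substituting each data point gives a linear system:
  27a + 9b + 3c + d = -127
  64a + 16b + 4c + d = -318
  125a + 25b + 5c + d = -643
  512a + 64b + 8c + d = -2782
Solving the system yields a = -6, b = 5, c = -4, d = 2.
So h(n) = -6n^3 + 5n^2 - 4n + 2.
Check: h(4) = -318. ✓

h(n) = -6n^3 + 5n^2 - 4n + 2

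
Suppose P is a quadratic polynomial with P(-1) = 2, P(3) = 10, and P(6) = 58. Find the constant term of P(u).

Write P(u) = au^2 + bu + c. Substituting each data point gives a linear system:
  a - b + c = 2
  9a + 3b + c = 10
  36a + 6b + c = 58
Solving the system yields a = 2, b = -2, c = -2.
So P(u) = 2u^2 - 2u - 2.
The constant term is -2.

-2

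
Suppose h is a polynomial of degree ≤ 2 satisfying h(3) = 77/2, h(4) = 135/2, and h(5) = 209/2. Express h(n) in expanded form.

Write h(n) = an^2 + bn + c. Substituting each data point gives a linear system:
  9a + 3b + c = 77/2
  16a + 4b + c = 135/2
  25a + 5b + c = 209/2
Solving the system yields a = 4, b = 1, c = -1/2.
So h(n) = 4n^2 + n - 1/2.
Check: h(4) = 135/2. ✓

h(n) = 4n^2 + n - 1/2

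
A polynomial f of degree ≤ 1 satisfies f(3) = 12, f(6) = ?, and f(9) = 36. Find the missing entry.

The 2 known points determine the degree-1 polynomial uniquely.
Write f(s) = as + b. Substituting each data point gives a linear system:
  3a + b = 12
  9a + b = 36
Solving the system yields a = 4, b = 0.
So f(s) = 4s.
Then f(6) = 24.

24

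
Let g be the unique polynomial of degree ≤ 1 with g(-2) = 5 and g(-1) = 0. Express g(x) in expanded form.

Write g(x) = ax + b. Substituting each data point gives a linear system:
  -2a + b = 5
  -a + b = 0
Solving the system yields a = -5, b = -5.
So g(x) = -5x - 5.
Check: g(-1) = 0. ✓

g(x) = -5x - 5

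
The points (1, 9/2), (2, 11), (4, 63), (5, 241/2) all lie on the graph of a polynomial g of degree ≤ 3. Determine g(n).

Using the Lagrange interpolation formula with nodes 1, 2, 4, 5:
  L_0(n) = (n - 2)(n - 4)(n - 5) / -12
  L_1(n) = (n - 1)(n - 4)(n - 5) / 6
  L_2(n) = (n - 1)(n - 2)(n - 5) / -6
  L_3(n) = (n - 1)(n - 2)(n - 4) / 12
Then g(n) = 9/2·L_0(n) + 11·L_1(n) + 63·L_2(n) + 241/2·L_3(n).
Expanding and collecting terms gives g(n) = n³ - (1/2)n² + n + 3.
Check: g(4) = 63. ✓

g(n) = n^3 - (1/2)n^2 + n + 3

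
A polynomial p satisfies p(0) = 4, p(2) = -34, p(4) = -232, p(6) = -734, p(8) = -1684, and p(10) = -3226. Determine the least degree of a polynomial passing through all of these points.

3

Forward differences of the values at n = 0, 2, 4, 6, 8, 10:
  p  : 4  -34  -232  -734  -1684  -3226
  Δ  : -38  -198  -502  -950  -1542
  Δ^2: -160  -304  -448  -592
  Δ^3: -144  -144  -144
  Δ^4: 0  0
  Δ^5: 0
The third differences are constant (-144) and nonzero, while all higher differences vanish, so the minimal degree is 3.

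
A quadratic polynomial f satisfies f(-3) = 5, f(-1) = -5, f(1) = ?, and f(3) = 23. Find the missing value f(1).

1

The 3 known points determine the degree-2 polynomial uniquely.
Write f(t) = at^2 + bt + c. Substituting each data point gives a linear system:
  9a - 3b + c = 5
  a - b + c = -5
  9a + 3b + c = 23
Solving the system yields a = 2, b = 3, c = -4.
So f(t) = 2t² + 3t - 4.
Then f(1) = 1.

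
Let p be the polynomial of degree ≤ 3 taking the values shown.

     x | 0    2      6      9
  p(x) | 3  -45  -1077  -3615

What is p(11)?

-6597

Using the Lagrange interpolation formula with nodes 0, 2, 6, 9:
  L_0(x) = (x - 2)(x - 6)(x - 9) / -108
  L_1(x) = x(x - 6)(x - 9) / 56
  L_2(x) = x(x - 2)(x - 9) / -72
  L_3(x) = x(x - 2)(x - 6) / 189
Then p(x) = 3·L_0(x) - 45·L_1(x) - 1077·L_2(x) - 3615·L_3(x).
Expanding and collecting terms gives p(x) = -5x^3 + x^2 - 6x + 3.
Evaluating at x = 11: p(11) = -6597.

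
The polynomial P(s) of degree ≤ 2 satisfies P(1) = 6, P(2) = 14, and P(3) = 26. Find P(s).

Using the Lagrange interpolation formula with nodes 1, 2, 3:
  L_0(s) = (s - 2)(s - 3) / 2
  L_1(s) = (s - 1)(s - 3) / -1
  L_2(s) = (s - 1)(s - 2) / 2
Then P(s) = 6·L_0(s) + 14·L_1(s) + 26·L_2(s).
Expanding and collecting terms gives P(s) = 2s^2 + 2s + 2.
Check: P(2) = 14. ✓

P(s) = 2s^2 + 2s + 2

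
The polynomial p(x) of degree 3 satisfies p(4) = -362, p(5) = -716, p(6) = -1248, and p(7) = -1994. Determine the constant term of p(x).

-6

Write p(x) = ax^3 + bx^2 + cx + d. Substituting each data point gives a linear system:
  64a + 16b + 4c + d = -362
  125a + 25b + 5c + d = -716
  216a + 36b + 6c + d = -1248
  343a + 49b + 7c + d = -1994
Solving the system yields a = -6, b = 1, c = 3, d = -6.
So p(x) = -6x^3 + x^2 + 3x - 6.
The constant term is -6.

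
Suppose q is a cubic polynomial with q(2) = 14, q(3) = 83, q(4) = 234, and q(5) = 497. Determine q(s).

Write q(s) = as^3 + bs^2 + cs + d. Substituting each data point gives a linear system:
  8a + 4b + 2c + d = 14
  27a + 9b + 3c + d = 83
  64a + 16b + 4c + d = 234
  125a + 25b + 5c + d = 497
Solving the system yields a = 5, b = -4, c = -6, d = 2.
So q(s) = 5s³ - 4s² - 6s + 2.
Check: q(2) = 14. ✓

q(s) = 5s^3 - 4s^2 - 6s + 2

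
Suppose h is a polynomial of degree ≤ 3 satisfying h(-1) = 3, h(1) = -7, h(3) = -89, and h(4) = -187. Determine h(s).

Write h(s) = as^3 + bs^2 + cs + d. Substituting each data point gives a linear system:
  -a + b - c + d = 3
  a + b + c + d = -7
  27a + 9b + 3c + d = -89
  64a + 16b + 4c + d = -187
Solving the system yields a = -2, b = -3, c = -3, d = 1.
So h(s) = -2s^3 - 3s^2 - 3s + 1.
Check: h(4) = -187. ✓

h(s) = -2s^3 - 3s^2 - 3s + 1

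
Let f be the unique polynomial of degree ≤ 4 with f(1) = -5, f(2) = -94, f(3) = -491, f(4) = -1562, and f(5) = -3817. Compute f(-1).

Using the Lagrange interpolation formula with nodes 1, 2, 3, 4, 5:
  L_0(x) = (x - 2)(x - 3)(x - 4)(x - 5) / 24
  L_1(x) = (x - 1)(x - 3)(x - 4)(x - 5) / -6
  L_2(x) = (x - 1)(x - 2)(x - 4)(x - 5) / 4
  L_3(x) = (x - 1)(x - 2)(x - 3)(x - 5) / -6
  L_4(x) = (x - 1)(x - 2)(x - 3)(x - 4) / 24
Then f(x) = -5·L_0(x) - 94·L_1(x) - 491·L_2(x) - 1562·L_3(x) - 3817·L_4(x).
Expanding and collecting terms gives f(x) = -6x^4 - x^3 + 2x^2 + 2x - 2.
Evaluating at x = -1: f(-1) = -7.

-7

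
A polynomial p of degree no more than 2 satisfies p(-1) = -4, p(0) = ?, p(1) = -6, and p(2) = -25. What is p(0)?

1

On equispaced nodes a degree-2 polynomial has vanishing third forward difference, so
  - p(-1) + 3·p(0) - 3·p(1) + p(2) = 0.
Substituting the known values and solving for p(0):
  3·p(0) = 3
  p(0) = 1.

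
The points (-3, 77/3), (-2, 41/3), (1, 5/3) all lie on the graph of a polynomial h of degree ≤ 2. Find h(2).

17/3

Write h(u) = au^2 + bu + c. Substituting each data point gives a linear system:
  9a - 3b + c = 77/3
  4a - 2b + c = 41/3
  a + b + c = 5/3
Solving the system yields a = 2, b = -2, c = 5/3.
So h(u) = 2u^2 - 2u + 5/3.
Then h(2) = 17/3.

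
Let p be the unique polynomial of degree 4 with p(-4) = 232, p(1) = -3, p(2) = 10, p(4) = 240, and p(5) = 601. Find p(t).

p(t) = t^4 - t^2 + t - 4

Write p(t) = at^4 + bt^3 + ct^2 + dt + e. Substituting each data point gives a linear system:
  256a - 64b + 16c - 4d + e = 232
  a + b + c + d + e = -3
  16a + 8b + 4c + 2d + e = 10
  256a + 64b + 16c + 4d + e = 240
  625a + 125b + 25c + 5d + e = 601
Solving the system yields a = 1, b = 0, c = -1, d = 1, e = -4.
So p(t) = t^4 - t^2 + t - 4.
Check: p(-4) = 232. ✓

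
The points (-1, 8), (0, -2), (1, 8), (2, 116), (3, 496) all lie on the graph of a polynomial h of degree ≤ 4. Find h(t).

Write h(t) = at^4 + bt^3 + ct^2 + dt + e. Substituting each data point gives a linear system:
  a - b + c - d + e = 8
  e = -2
  a + b + c + d + e = 8
  16a + 8b + 4c + 2d + e = 116
  81a + 27b + 9c + 3d + e = 496
Solving the system yields a = 4, b = 5, c = 6, d = -5, e = -2.
So h(t) = 4t^4 + 5t^3 + 6t^2 - 5t - 2.
Check: h(0) = -2. ✓

h(t) = 4t^4 + 5t^3 + 6t^2 - 5t - 2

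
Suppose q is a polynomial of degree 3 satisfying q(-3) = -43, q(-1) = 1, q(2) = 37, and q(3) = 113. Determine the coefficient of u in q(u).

-1

Write q(u) = au^3 + bu^2 + cu + d. Substituting each data point gives a linear system:
  -27a + 9b - 3c + d = -43
  -a + b - c + d = 1
  8a + 4b + 2c + d = 37
  27a + 9b + 3c + d = 113
Solving the system yields a = 3, b = 4, c = -1, d = -1.
So q(u) = 3u³ + 4u² - u - 1.
The coefficient of u is -1.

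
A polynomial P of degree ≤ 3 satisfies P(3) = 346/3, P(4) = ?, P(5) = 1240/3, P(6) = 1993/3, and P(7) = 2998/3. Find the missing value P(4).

The 4 known points determine the degree-3 polynomial uniquely.
Write P(x) = ax^3 + bx^2 + cx + d. Substituting each data point gives a linear system:
  27a + 9b + 3c + d = 346/3
  125a + 25b + 5c + d = 1240/3
  216a + 36b + 6c + d = 1993/3
  343a + 49b + 7c + d = 2998/3
Solving the system yields a = 2, b = 6, c = 3, d = -5/3.
So P(x) = 2x³ + 6x² + 3x - 5/3.
Then P(4) = 703/3.

703/3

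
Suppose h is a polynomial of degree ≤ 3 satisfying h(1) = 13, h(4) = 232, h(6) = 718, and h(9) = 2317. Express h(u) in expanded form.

Using the Lagrange interpolation formula with nodes 1, 4, 6, 9:
  L_0(u) = (u - 4)(u - 6)(u - 9) / -120
  L_1(u) = (u - 1)(u - 6)(u - 9) / 30
  L_2(u) = (u - 1)(u - 4)(u - 9) / -30
  L_3(u) = (u - 1)(u - 4)(u - 6) / 120
Then h(u) = 13·L_0(u) + 232·L_1(u) + 718·L_2(u) + 2317·L_3(u).
Expanding and collecting terms gives h(u) = 3u³ + u² + 5u + 4.
Check: h(1) = 13. ✓

h(u) = 3u^3 + u^2 + 5u + 4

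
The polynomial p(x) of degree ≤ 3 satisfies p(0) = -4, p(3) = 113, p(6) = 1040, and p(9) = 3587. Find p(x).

p(x) = 5x^3 - 6x - 4

Write p(x) = ax^3 + bx^2 + cx + d. Substituting each data point gives a linear system:
  d = -4
  27a + 9b + 3c + d = 113
  216a + 36b + 6c + d = 1040
  729a + 81b + 9c + d = 3587
Solving the system yields a = 5, b = 0, c = -6, d = -4.
So p(x) = 5x^3 - 6x - 4.
Check: p(0) = -4. ✓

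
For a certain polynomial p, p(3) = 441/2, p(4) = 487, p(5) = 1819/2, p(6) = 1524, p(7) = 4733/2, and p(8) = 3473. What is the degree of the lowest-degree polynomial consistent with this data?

Forward differences of the values at t = 3, 4, 5, 6, 7, 8:
  p  : 441/2  487  1819/2  1524  4733/2  3473
  Δ  : 533/2  845/2  1229/2  1685/2  2213/2
  Δ^2: 156  192  228  264
  Δ^3: 36  36  36
  Δ^4: 0  0
  Δ^5: 0
The third differences are constant (36) and nonzero, while all higher differences vanish, so the minimal degree is 3.

3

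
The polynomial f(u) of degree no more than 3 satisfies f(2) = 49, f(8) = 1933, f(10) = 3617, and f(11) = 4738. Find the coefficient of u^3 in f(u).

Write f(u) = au^3 + bu^2 + cu + d. Substituting each data point gives a linear system:
  8a + 4b + 2c + d = 49
  512a + 64b + 8c + d = 1933
  1000a + 100b + 10c + d = 3617
  1331a + 121b + 11c + d = 4738
Solving the system yields a = 3, b = 6, c = 2, d = -3.
So f(u) = 3u^3 + 6u^2 + 2u - 3.
The leading coefficient is 3.

3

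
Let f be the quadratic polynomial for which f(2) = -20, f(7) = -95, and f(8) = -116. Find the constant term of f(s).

Write f(s) = as^2 + bs + c. Substituting each data point gives a linear system:
  4a + 2b + c = -20
  49a + 7b + c = -95
  64a + 8b + c = -116
Solving the system yields a = -1, b = -6, c = -4.
So f(s) = -s^2 - 6s - 4.
The constant term is -4.

-4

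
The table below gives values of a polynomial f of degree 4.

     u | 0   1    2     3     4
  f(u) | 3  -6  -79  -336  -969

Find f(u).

f(u) = -3u^4 - 2u^3 - 5u^2 + u + 3

Write f(u) = au^4 + bu^3 + cu^2 + du + e. Substituting each data point gives a linear system:
  e = 3
  a + b + c + d + e = -6
  16a + 8b + 4c + 2d + e = -79
  81a + 27b + 9c + 3d + e = -336
  256a + 64b + 16c + 4d + e = -969
Solving the system yields a = -3, b = -2, c = -5, d = 1, e = 3.
So f(u) = -3u^4 - 2u^3 - 5u^2 + u + 3.
Check: f(0) = 3. ✓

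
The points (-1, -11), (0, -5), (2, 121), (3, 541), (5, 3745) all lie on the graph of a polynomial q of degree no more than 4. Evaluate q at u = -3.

241

Write q(u) = au^4 + bu^3 + cu^2 + du + e. Substituting each data point gives a linear system:
  a - b + c - d + e = -11
  e = -5
  16a + 8b + 4c + 2d + e = 121
  81a + 27b + 9c + 3d + e = 541
  625a + 125b + 25c + 5d + e = 3745
Solving the system yields a = 5, b = 5, c = -1, d = 5, e = -5.
So q(u) = 5u^4 + 5u^3 - u^2 + 5u - 5.
Then q(-3) = 241.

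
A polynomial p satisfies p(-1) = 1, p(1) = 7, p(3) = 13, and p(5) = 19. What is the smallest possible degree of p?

1

Forward differences of the values at u = -1, 1, 3, 5:
  p  : 1  7  13  19
  Δ  : 6  6  6
  Δ^2: 0  0
  Δ^3: 0
The first differences are constant (6) and nonzero, while all higher differences vanish, so the minimal degree is 1.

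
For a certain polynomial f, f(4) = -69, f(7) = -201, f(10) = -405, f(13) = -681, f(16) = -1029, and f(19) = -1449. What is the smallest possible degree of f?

Forward differences of the values at t = 4, 7, 10, 13, 16, 19:
  f  : -69  -201  -405  -681  -1029  -1449
  Δ  : -132  -204  -276  -348  -420
  Δ^2: -72  -72  -72  -72
  Δ^3: 0  0  0
  Δ^4: 0  0
  Δ^5: 0
The second differences are constant (-72) and nonzero, while all higher differences vanish, so the minimal degree is 2.

2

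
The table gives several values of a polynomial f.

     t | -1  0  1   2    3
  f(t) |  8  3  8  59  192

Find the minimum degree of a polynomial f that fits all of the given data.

3

Forward differences of the values at t = -1, 0, 1, 2, 3:
  f  : 8  3  8  59  192
  Δ  : -5  5  51  133
  Δ^2: 10  46  82
  Δ^3: 36  36
  Δ^4: 0
The third differences are constant (36) and nonzero, while all higher differences vanish, so the minimal degree is 3.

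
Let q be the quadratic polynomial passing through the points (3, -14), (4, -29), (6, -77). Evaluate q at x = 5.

-50

Using the Lagrange interpolation formula with nodes 3, 4, 6:
  L_0(x) = (x - 4)(x - 6) / 3
  L_1(x) = (x - 3)(x - 6) / -2
  L_2(x) = (x - 3)(x - 4) / 6
Then q(x) = -14·L_0(x) - 29·L_1(x) - 77·L_2(x).
Expanding and collecting terms gives q(x) = -3x² + 6x - 5.
Evaluating at x = 5: q(5) = -50.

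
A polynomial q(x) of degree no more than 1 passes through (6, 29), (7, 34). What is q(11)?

Using the Lagrange interpolation formula with nodes 6, 7:
  L_0(x) = (x - 7) / -1
  L_1(x) = (x - 6) / 1
Then q(x) = 29·L_0(x) + 34·L_1(x).
Expanding and collecting terms gives q(x) = 5x - 1.
Evaluating at x = 11: q(11) = 54.

54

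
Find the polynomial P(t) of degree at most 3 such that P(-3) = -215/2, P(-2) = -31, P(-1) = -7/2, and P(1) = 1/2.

Using the Lagrange interpolation formula with nodes -3, -2, -1, 1:
  L_0(t) = (t + 2)(t + 1)(t - 1) / -8
  L_1(t) = (t + 3)(t + 1)(t - 1) / 3
  L_2(t) = (t + 3)(t + 2)(t - 1) / -4
  L_3(t) = (t + 3)(t + 2)(t + 1) / 24
Then P(t) = -215/2·L_0(t) - 31·L_1(t) - 7/2·L_2(t) + 1/2·L_3(t).
Expanding and collecting terms gives P(t) = 4t³ - (1/2)t² - 2t - 1.
Check: P(-2) = -31. ✓

P(t) = 4t^3 - (1/2)t^2 - 2t - 1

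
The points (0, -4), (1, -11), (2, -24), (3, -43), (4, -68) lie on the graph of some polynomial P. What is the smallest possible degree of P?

2

Forward differences of the values at u = 0, 1, 2, 3, 4:
  P  : -4  -11  -24  -43  -68
  Δ  : -7  -13  -19  -25
  Δ^2: -6  -6  -6
  Δ^3: 0  0
  Δ^4: 0
The second differences are constant (-6) and nonzero, while all higher differences vanish, so the minimal degree is 2.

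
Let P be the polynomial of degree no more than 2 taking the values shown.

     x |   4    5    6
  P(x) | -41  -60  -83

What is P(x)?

P(x) = -2x^2 - x - 5

Using the Lagrange interpolation formula with nodes 4, 5, 6:
  L_0(x) = (x - 5)(x - 6) / 2
  L_1(x) = (x - 4)(x - 6) / -1
  L_2(x) = (x - 4)(x - 5) / 2
Then P(x) = -41·L_0(x) - 60·L_1(x) - 83·L_2(x).
Expanding and collecting terms gives P(x) = -2x^2 - x - 5.
Check: P(5) = -60. ✓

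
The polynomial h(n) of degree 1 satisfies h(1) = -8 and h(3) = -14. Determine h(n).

Using the Lagrange interpolation formula with nodes 1, 3:
  L_0(n) = (n - 3) / -2
  L_1(n) = (n - 1) / 2
Then h(n) = -8·L_0(n) - 14·L_1(n).
Expanding and collecting terms gives h(n) = -3n - 5.
Check: h(1) = -8. ✓

h(n) = -3n - 5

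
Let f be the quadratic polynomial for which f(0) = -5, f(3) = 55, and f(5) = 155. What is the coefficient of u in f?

Write f(u) = au^2 + bu + c. Substituting each data point gives a linear system:
  c = -5
  9a + 3b + c = 55
  25a + 5b + c = 155
Solving the system yields a = 6, b = 2, c = -5.
So f(u) = 6u^2 + 2u - 5.
The coefficient of u is 2.

2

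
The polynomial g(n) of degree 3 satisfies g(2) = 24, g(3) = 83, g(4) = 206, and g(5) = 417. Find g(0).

2

Forward differences of the values at n = 2, 3, 4, 5:
  g  : 24  83  206  417
  Δ  : 59  123  211
  Δ^2: 64  88
  Δ^3: 24
The third differences are constant, confirming degree 3.
Interpolating (Newton forward form) and evaluating at n = 0 gives g(0) = 2.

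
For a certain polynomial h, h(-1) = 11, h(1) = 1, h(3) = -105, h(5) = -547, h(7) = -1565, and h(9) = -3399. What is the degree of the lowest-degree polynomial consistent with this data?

3

Forward differences of the values at x = -1, 1, 3, 5, 7, 9:
  h  : 11  1  -105  -547  -1565  -3399
  Δ  : -10  -106  -442  -1018  -1834
  Δ^2: -96  -336  -576  -816
  Δ^3: -240  -240  -240
  Δ^4: 0  0
  Δ^5: 0
The third differences are constant (-240) and nonzero, while all higher differences vanish, so the minimal degree is 3.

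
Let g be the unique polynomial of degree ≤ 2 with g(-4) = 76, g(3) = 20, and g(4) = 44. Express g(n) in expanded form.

g(n) = 4n^2 - 4n - 4

Using the Lagrange interpolation formula with nodes -4, 3, 4:
  L_0(n) = (n - 3)(n - 4) / 56
  L_1(n) = (n + 4)(n - 4) / -7
  L_2(n) = (n + 4)(n - 3) / 8
Then g(n) = 76·L_0(n) + 20·L_1(n) + 44·L_2(n).
Expanding and collecting terms gives g(n) = 4n^2 - 4n - 4.
Check: g(3) = 20. ✓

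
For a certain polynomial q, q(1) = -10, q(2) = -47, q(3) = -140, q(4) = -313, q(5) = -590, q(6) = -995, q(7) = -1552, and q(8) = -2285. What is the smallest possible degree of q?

3

Forward differences of the values at u = 1, 2, 3, 4, 5, 6, 7, 8:
  q  : -10  -47  -140  -313  -590  -995  -1552  -2285
  Δ  : -37  -93  -173  -277  -405  -557  -733
  Δ^2: -56  -80  -104  -128  -152  -176
  Δ^3: -24  -24  -24  -24  -24
  Δ^4: 0  0  0  0
  Δ^5: 0  0  0
  Δ^6: 0  0
  Δ^7: 0
The third differences are constant (-24) and nonzero, while all higher differences vanish, so the minimal degree is 3.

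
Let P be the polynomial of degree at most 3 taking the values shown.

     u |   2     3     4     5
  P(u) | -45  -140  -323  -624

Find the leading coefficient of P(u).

-5

Write P(u) = au^3 + bu^2 + cu + d. Substituting each data point gives a linear system:
  8a + 4b + 2c + d = -45
  27a + 9b + 3c + d = -140
  64a + 16b + 4c + d = -323
  125a + 25b + 5c + d = -624
Solving the system yields a = -5, b = 1, c = -5, d = 1.
So P(u) = -5u^3 + u^2 - 5u + 1.
The leading coefficient is -5.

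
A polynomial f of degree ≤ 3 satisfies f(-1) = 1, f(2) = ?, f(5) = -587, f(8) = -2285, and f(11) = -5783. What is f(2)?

-41

The 4 known points determine the degree-3 polynomial uniquely.
Write f(x) = ax^3 + bx^2 + cx + d. Substituting each data point gives a linear system:
  -a + b - c + d = 1
  125a + 25b + 5c + d = -587
  512a + 64b + 8c + d = -2285
  1331a + 121b + 11c + d = -5783
Solving the system yields a = -4, b = -4, c = 2, d = 3.
So f(x) = -4x^3 - 4x^2 + 2x + 3.
Then f(2) = -41.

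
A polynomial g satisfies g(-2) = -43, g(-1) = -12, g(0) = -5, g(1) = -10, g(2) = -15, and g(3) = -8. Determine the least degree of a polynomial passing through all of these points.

Forward differences of the values at n = -2, -1, 0, 1, 2, 3:
  g  : -43  -12  -5  -10  -15  -8
  Δ  : 31  7  -5  -5  7
  Δ^2: -24  -12  0  12
  Δ^3: 12  12  12
  Δ^4: 0  0
  Δ^5: 0
The third differences are constant (12) and nonzero, while all higher differences vanish, so the minimal degree is 3.

3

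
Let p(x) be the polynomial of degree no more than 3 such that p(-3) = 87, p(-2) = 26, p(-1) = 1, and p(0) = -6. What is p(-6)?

666

Write p(x) = ax^3 + bx^2 + cx + d. Substituting each data point gives a linear system:
  -27a + 9b - 3c + d = 87
  -8a + 4b - 2c + d = 26
  -a + b - c + d = 1
  d = -6
Solving the system yields a = -3, b = 0, c = -4, d = -6.
So p(x) = -3x^3 - 4x - 6.
Then p(-6) = 666.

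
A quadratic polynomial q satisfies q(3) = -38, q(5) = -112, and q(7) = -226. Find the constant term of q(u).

-2

Write q(u) = au^2 + bu + c. Substituting each data point gives a linear system:
  9a + 3b + c = -38
  25a + 5b + c = -112
  49a + 7b + c = -226
Solving the system yields a = -5, b = 3, c = -2.
So q(u) = -5u² + 3u - 2.
The constant term is -2.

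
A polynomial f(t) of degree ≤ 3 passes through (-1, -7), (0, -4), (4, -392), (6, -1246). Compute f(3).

Using the Lagrange interpolation formula with nodes -1, 0, 4, 6:
  L_0(t) = t(t - 4)(t - 6) / -35
  L_1(t) = (t + 1)(t - 4)(t - 6) / 24
  L_2(t) = (t + 1)t(t - 6) / -40
  L_3(t) = (t + 1)t(t - 4) / 84
Then f(t) = -7·L_0(t) - 4·L_1(t) - 392·L_2(t) - 1246·L_3(t).
Expanding and collecting terms gives f(t) = -5t³ - 5t² + 3t - 4.
Evaluating at t = 3: f(3) = -175.

-175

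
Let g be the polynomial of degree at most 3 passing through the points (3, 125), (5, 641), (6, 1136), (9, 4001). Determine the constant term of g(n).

-4

Write g(n) = an^3 + bn^2 + cn + d. Substituting each data point gives a linear system:
  27a + 9b + 3c + d = 125
  125a + 25b + 5c + d = 641
  216a + 36b + 6c + d = 1136
  729a + 81b + 9c + d = 4001
Solving the system yields a = 6, b = -5, c = 4, d = -4.
So g(n) = 6n³ - 5n² + 4n - 4.
The constant term is -4.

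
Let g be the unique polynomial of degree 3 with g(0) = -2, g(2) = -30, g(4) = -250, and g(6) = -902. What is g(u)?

g(u) = -5u^3 + 6u^2 - 6u - 2

Write g(u) = au^3 + bu^2 + cu + d. Substituting each data point gives a linear system:
  d = -2
  8a + 4b + 2c + d = -30
  64a + 16b + 4c + d = -250
  216a + 36b + 6c + d = -902
Solving the system yields a = -5, b = 6, c = -6, d = -2.
So g(u) = -5u³ + 6u² - 6u - 2.
Check: g(6) = -902. ✓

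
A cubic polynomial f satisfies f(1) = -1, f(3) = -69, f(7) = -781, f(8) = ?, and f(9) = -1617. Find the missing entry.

The 4 known points determine the degree-3 polynomial uniquely.
Write f(x) = ax^3 + bx^2 + cx + d. Substituting each data point gives a linear system:
  a + b + c + d = -1
  27a + 9b + 3c + d = -69
  343a + 49b + 7c + d = -781
  729a + 81b + 9c + d = -1617
Solving the system yields a = -2, b = -2, c = 0, d = 3.
So f(x) = -2x³ - 2x² + 3.
Then f(8) = -1149.

-1149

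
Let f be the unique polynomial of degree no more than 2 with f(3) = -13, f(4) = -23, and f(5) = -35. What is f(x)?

f(x) = -x^2 - 3x + 5

Write f(x) = ax^2 + bx + c. Substituting each data point gives a linear system:
  9a + 3b + c = -13
  16a + 4b + c = -23
  25a + 5b + c = -35
Solving the system yields a = -1, b = -3, c = 5.
So f(x) = -x^2 - 3x + 5.
Check: f(4) = -23. ✓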